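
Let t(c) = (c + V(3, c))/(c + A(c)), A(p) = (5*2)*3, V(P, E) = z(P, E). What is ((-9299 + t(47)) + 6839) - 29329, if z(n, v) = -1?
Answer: -2447707/77 ≈ -31788.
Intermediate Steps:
V(P, E) = -1
A(p) = 30 (A(p) = 10*3 = 30)
t(c) = (-1 + c)/(30 + c) (t(c) = (c - 1)/(c + 30) = (-1 + c)/(30 + c))
((-9299 + t(47)) + 6839) - 29329 = ((-9299 + (-1 + 47)/(30 + 47)) + 6839) - 29329 = ((-9299 + 46/77) + 6839) - 29329 = (-715977/77 + 6839) - 29329 = -189374/77 - 29329 = -2447707/77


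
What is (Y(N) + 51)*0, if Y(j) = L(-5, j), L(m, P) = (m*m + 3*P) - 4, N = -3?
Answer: 0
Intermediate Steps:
L(m, P) = -4 + m**2 + 3*P (L(m, P) = (m**2 + 3*P) - 4 = -4 + m**2 + 3*P)
Y(j) = 21 + 3*j (Y(j) = -4 + (-5)**2 + 3*j = -4 + 25 + 3*j = 21 + 3*j)
(Y(N) + 51)*0 = ((21 + 3*(-3)) + 51)*0 = ((21 - 9) + 51)*0 = (12 + 51)*0 = 63*0 = 0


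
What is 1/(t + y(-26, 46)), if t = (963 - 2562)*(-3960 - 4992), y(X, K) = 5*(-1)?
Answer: 1/14314243 ≈ 6.9860e-8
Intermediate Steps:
y(X, K) = -5
t = 14314248 (t = -1599*(-8952) = 14314248)
1/(t + y(-26, 46)) = 1/(14314248 - 5) = 1/14314243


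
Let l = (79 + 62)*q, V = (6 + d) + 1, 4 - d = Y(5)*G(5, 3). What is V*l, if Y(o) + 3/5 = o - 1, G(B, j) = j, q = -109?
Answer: -61476/5 ≈ -12295.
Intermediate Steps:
Y(o) = -8/5 + o (Y(o) = -3/5 + (o - 1) = -3/5 + (-1 + o) = -8/5 + o)
d = -31/5 (d = 4 - (-8/5 + 5)*3 = 4 - 17*3/5 = 4 - 1*51/5 = 4 - 51/5 = -31/5 ≈ -6.2000)
V = 4/5 (V = (6 - 31/5) + 1 = -1/5 + 1 = 4/5 ≈ 0.80000)
l = -15369 (l = (79 + 62)*(-109) = 141*(-109) = -15369)
V*l = (4/5)*(-15369) = -61476/5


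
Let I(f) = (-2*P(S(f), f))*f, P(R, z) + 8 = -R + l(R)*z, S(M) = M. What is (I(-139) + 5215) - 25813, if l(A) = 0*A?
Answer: 15820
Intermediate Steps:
l(A) = 0
P(R, z) = -8 - R (P(R, z) = -8 + (-R + 0*z) = -8 + (-R + 0) = -8 - R)
I(f) = f*(16 + 2*f) (I(f) = (-2*(-8 - f))*f = (16 + 2*f)*f = f*(16 + 2*f))
(I(-139) + 5215) - 25813 = (2*(-139)*(8 - 139) + 5215) - 25813 = (2*(-139)*(-131) + 5215) - 25813 = (36418 + 5215) - 25813 = 41633 - 25813 = 15820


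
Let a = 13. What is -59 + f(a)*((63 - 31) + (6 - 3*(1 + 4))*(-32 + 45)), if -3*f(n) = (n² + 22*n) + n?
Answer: 13201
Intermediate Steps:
f(n) = -23*n/3 - n²/3 (f(n) = -((n² + 22*n) + n)/3 = -(n² + 23*n)/3 = -23*n/3 - n²/3)
-59 + f(a)*((63 - 31) + (6 - 3*(1 + 4))*(-32 + 45)) = -59 + (-⅓*13*(23 + 13))*((63 - 31) + (6 - 3*(1 + 4))*(-32 + 45)) = -59 + (-⅓*13*36)*(32 + (6 - 3*5)*13) = -59 - 156*(32 + (6 - 15)*13) = -59 - 156*(32 - 9*13) = -59 - 156*(32 - 117) = -59 - 156*(-85) = -59 + 13260 = 13201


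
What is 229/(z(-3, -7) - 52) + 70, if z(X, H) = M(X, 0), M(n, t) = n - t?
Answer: 3621/55 ≈ 65.836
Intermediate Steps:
z(X, H) = X (z(X, H) = X - 1*0 = X + 0 = X)
229/(z(-3, -7) - 52) + 70 = 229/(-3 - 52) + 70 = 229/(-55) + 70 = -1/55*229 + 70 = -229/55 + 70 = 3621/55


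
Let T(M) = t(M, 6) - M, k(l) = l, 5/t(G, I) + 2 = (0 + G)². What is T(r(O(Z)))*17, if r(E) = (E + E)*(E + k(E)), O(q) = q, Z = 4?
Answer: -4454187/4094 ≈ -1088.0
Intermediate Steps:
t(G, I) = 5/(-2 + G²) (t(G, I) = 5/(-2 + (0 + G)²) = 5/(-2 + G²))
r(E) = 4*E² (r(E) = (E + E)*(E + E) = (2*E)*(2*E) = 4*E²)
T(M) = -M + 5/(-2 + M²) (T(M) = 5/(-2 + M²) - M = -M + 5/(-2 + M²))
T(r(O(Z)))*17 = (-4*4² + 5/(-2 + (4*4²)²))*17 = (-4*16 + 5/(-2 + (4*16)²))*17 = (-1*64 + 5/(-2 + 64²))*17 = (-64 + 5/(-2 + 4096))*17 = (-64 + 5/4094)*17 = -262011/4094*17 = -4454187/4094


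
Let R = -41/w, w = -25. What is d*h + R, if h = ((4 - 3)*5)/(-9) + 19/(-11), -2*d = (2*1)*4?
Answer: 26659/2475 ≈ 10.771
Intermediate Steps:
d = -4 (d = -2*1*4/2 = -4 ≈ -4.0000)
h = -226/99 (h = (1*5)*(-⅑) + 19*(-1/11) = 5*(-⅑) - 19/11 = -5/9 - 19/11 = -226/99 ≈ -2.2828)
R = 41/25 (R = -41/(-25) = -41*(-1/25) = 41/25 ≈ 1.6400)
d*h + R = -4*(-226/99) + 41/25 = 904/99 + 41/25 = 26659/2475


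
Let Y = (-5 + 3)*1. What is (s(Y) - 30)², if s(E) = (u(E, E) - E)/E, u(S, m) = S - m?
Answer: 961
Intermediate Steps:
Y = -2 (Y = -2*1 = -2)
s(E) = -1 (s(E) = ((E - E) - E)/E = (0 - E)/E = (-E)/E = -1)
(s(Y) - 30)² = (-1 - 30)² = (-31)² = 961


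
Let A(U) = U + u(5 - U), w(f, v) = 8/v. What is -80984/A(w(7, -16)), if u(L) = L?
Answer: -80984/5 ≈ -16197.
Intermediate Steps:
A(U) = 5 (A(U) = U + (5 - U) = 5)
-80984/A(w(7, -16)) = -80984/5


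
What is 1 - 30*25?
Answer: -749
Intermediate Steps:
1 - 30*25 = 1 - 750 = -749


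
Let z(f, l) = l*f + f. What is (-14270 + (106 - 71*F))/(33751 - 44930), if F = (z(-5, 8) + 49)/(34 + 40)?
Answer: 524210/413623 ≈ 1.2674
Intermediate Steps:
z(f, l) = f + f*l (z(f, l) = f*l + f = f + f*l)
F = 2/37 (F = (-5*(1 + 8) + 49)/(34 + 40) = (-5*9 + 49)/74 = (-45 + 49)*(1/74) = 4*(1/74) = 2/37 ≈ 0.054054)
(-14270 + (106 - 71*F))/(33751 - 44930) = (-14270 + (106 - 71*2/37))/(33751 - 44930) = (-14270 + (106 - 142/37))/(-11179) = (-14270 + 3780/37)*(-1/11179) = -524210/37*(-1/11179) = 524210/413623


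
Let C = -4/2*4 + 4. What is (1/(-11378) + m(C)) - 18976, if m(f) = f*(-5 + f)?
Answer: -215499321/11378 ≈ -18940.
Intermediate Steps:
C = -4 (C = -4*½*4 + 4 = -2*4 + 4 = -8 + 4 = -4)
(1/(-11378) + m(C)) - 18976 = (1/(-11378) - 4*(-5 - 4)) - 18976 = (-1/11378 - 4*(-9)) - 18976 = (-1/11378 + 36) - 18976 = 409607/11378 - 18976 = -215499321/11378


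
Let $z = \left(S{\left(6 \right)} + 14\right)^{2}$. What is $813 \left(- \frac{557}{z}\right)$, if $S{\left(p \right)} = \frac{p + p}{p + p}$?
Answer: $- \frac{150947}{75} \approx -2012.6$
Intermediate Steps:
$S{\left(p \right)} = 1$ ($S{\left(p \right)} = \frac{2 p}{2 p} = 2 p \frac{1}{2 p} = 1$)
$z = 225$ ($z = \left(1 + 14\right)^{2} = 15^{2} = 225$)
$813 \left(- \frac{557}{z}\right) = 813 \left(- \frac{557}{225}\right) = - \frac{150947}{75}$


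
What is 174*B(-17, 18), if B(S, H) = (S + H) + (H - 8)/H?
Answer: 812/3 ≈ 270.67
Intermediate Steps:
B(S, H) = H + S + (-8 + H)/H (B(S, H) = (H + S) + (-8 + H)/H = H + S + (-8 + H)/H)
174*B(-17, 18) = 174*(1 + 18 - 17 - 8/18) = 174*(1 + 18 - 17 - 8*1/18) = 174*(1 + 18 - 17 - 4/9) = 174*(14/9) = 812/3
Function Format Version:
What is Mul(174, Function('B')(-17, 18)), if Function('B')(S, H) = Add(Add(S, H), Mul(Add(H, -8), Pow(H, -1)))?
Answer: Rational(812, 3) ≈ 270.67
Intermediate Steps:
Function('B')(S, H) = Add(H, S, Mul(Pow(H, -1), Add(-8, H))) (Function('B')(S, H) = Add(Add(H, S), Mul(Add(-8, H), Pow(H, -1))) = Add(Add(H, S), Mul(Pow(H, -1), Add(-8, H))) = Add(H, S, Mul(Pow(H, -1), Add(-8, H))))
Mul(174, Function('B')(-17, 18)) = Mul(174, Add(1, 18, -17, Mul(-8, Pow(18, -1)))) = Mul(174, Add(1, 18, -17, Mul(-8, Rational(1, 18)))) = Mul(174, Add(1, 18, -17, Rational(-4, 9))) = Mul(174, Rational(14, 9)) = Rational(812, 3)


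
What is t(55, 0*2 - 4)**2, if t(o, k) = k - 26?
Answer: 900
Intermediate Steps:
t(o, k) = -26 + k
t(55, 0*2 - 4)**2 = (-26 + (0*2 - 4))**2 = (-26 + (0 - 4))**2 = (-26 - 4)**2 = (-30)**2 = 900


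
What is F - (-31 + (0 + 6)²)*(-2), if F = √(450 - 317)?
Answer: 10 + √133 ≈ 21.533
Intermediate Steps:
F = √133 ≈ 11.533
F - (-31 + (0 + 6)²)*(-2) = √133 - (-31 + (0 + 6)²)*(-2) = √133 - (-31 + 6²)*(-2) = √133 - (-31 + 36)*(-2) = √133 - 5*(-2) = √133 - 1*(-10) = √133 + 10 = 10 + √133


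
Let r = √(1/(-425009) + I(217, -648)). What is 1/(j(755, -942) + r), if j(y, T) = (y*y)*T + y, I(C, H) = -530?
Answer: -228214020540155/122542438327429263787996 - I*√95735304967939/122542438327429263787996 ≈ -1.8623e-9 - 7.9845e-17*I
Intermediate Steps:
j(y, T) = y + T*y² (j(y, T) = y²*T + y = T*y² + y = y + T*y²)
r = I*√95735304967939/425009 (r = √(1/(-425009) - 530) = √(-1/425009 - 530) = √(-225254771/425009) = I*√95735304967939/425009 ≈ 23.022*I)
1/(j(755, -942) + r) = 1/(755*(1 - 942*755) + I*√95735304967939/425009) = 1/(755*(1 - 711210) + I*√95735304967939/425009) = 1/(755*(-711209) + I*√95735304967939/425009) = 1/(-536962795 + I*√95735304967939/425009)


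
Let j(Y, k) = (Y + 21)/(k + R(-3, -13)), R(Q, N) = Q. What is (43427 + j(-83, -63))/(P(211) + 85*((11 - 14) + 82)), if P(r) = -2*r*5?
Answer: 1433122/151965 ≈ 9.4306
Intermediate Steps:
P(r) = -10*r
j(Y, k) = (21 + Y)/(-3 + k) (j(Y, k) = (Y + 21)/(k - 3) = (21 + Y)/(-3 + k))
(43427 + j(-83, -63))/(P(211) + 85*((11 - 14) + 82)) = (43427 + (21 - 83)/(-3 - 63))/(-10*211 + 85*((11 - 14) + 82)) = (43427 - 62/(-66))/(-2110 + 85*(-3 + 82)) = (43427 - 1/66*(-62))/(-2110 + 85*79) = (43427 + 31/33)/(-2110 + 6715) = (1433122/33)/4605 = (1433122/33)*(1/4605) = 1433122/151965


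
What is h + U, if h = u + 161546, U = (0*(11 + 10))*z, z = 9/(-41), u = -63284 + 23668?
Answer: 121930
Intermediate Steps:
u = -39616
z = -9/41 (z = 9*(-1/41) = -9/41 ≈ -0.21951)
U = 0 (U = (0*(11 + 10))*(-9/41) = (0*21)*(-9/41) = 0*(-9/41) = 0)
h = 121930 (h = -39616 + 161546 = 121930)
h + U = 121930 + 0 = 121930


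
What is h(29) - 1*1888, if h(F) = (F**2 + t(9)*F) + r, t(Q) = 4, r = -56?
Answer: -987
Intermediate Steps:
h(F) = -56 + F**2 + 4*F (h(F) = (F**2 + 4*F) - 56 = -56 + F**2 + 4*F)
h(29) - 1*1888 = (-56 + 29**2 + 4*29) - 1*1888 = (-56 + 841 + 116) - 1888 = 901 - 1888 = -987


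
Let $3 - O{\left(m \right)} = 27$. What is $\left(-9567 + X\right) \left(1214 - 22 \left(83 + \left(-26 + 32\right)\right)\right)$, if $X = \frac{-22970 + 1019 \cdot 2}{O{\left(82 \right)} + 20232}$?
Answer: $\frac{2996938454}{421} \approx 7.1186 \cdot 10^{6}$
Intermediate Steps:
$O{\left(m \right)} = -24$ ($O{\left(m \right)} = 3 - 27 = -24$)
$X = - \frac{5233}{5052}$ ($X = \frac{-22970 + 1019 \cdot 2}{-24 + 20232} = \frac{-22970 + 2038}{20208} = \left(-20932\right) \frac{1}{20208} = - \frac{5233}{5052} \approx -1.0358$)
$\left(-9567 + X\right) \left(1214 - 22 \left(83 + \left(-26 + 32\right)\right)\right) = \left(-9567 - \frac{5233}{5052}\right) \left(1214 - 22 \left(83 + \left(-26 + 32\right)\right)\right) = - \frac{48337717 \left(1214 - 22 \left(83 + 6\right)\right)}{5052} = - \frac{48337717 \left(1214 - 1958\right)}{5052} = \left(- \frac{48337717}{5052}\right) \left(-744\right) = \frac{2996938454}{421}$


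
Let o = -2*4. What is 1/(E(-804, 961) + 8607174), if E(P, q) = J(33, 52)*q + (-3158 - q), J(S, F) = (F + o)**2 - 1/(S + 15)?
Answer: 48/502249487 ≈ 9.5570e-8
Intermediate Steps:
o = -8
J(S, F) = (-8 + F)**2 - 1/(15 + S) (J(S, F) = (F - 8)**2 - 1/(S + 15) = (-8 + F)**2 - 1/(15 + S))
E(P, q) = -3158 + 92879*q/48 (E(P, q) = ((-1 + 15*(-8 + 52)**2 + 33*(-8 + 52)**2)/(15 + 33))*q + (-3158 - q) = ((-1 + 15*44**2 + 33*44**2)/48)*q + (-3158 - q) = ((-1 + 15*1936 + 33*1936)/48)*q + (-3158 - q) = ((-1 + 29040 + 63888)/48)*q + (-3158 - q) = ((1/48)*92927)*q + (-3158 - q) = 92927*q/48 + (-3158 - q) = -3158 + 92879*q/48)
1/(E(-804, 961) + 8607174) = 1/((-3158 + (92879/48)*961) + 8607174) = 1/((-3158 + 89256719/48) + 8607174) = 1/(89105135/48 + 8607174) = 1/(502249487/48) = 48/502249487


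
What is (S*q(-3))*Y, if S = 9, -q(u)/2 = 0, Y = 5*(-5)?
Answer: 0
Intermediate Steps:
Y = -25
q(u) = 0 (q(u) = -2*0 = 0)
(S*q(-3))*Y = (9*0)*(-25) = 0*(-25) = 0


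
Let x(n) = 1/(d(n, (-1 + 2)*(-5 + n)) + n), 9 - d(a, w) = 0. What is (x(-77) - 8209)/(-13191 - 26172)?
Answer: 186071/892228 ≈ 0.20855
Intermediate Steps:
d(a, w) = 9 (d(a, w) = 9 - 1*0 = 9 + 0 = 9)
x(n) = 1/(9 + n)
(x(-77) - 8209)/(-13191 - 26172) = (1/(9 - 77) - 8209)/(-13191 - 26172) = (1/(-68) - 8209)/(-39363) = (-1/68 - 8209)*(-1/39363) = -558213/68*(-1/39363) = 186071/892228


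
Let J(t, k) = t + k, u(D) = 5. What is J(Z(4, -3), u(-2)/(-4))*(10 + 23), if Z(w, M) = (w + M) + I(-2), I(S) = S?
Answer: -297/4 ≈ -74.250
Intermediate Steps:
Z(w, M) = -2 + M + w (Z(w, M) = (w + M) - 2 = (M + w) - 2 = -2 + M + w)
J(t, k) = k + t
J(Z(4, -3), u(-2)/(-4))*(10 + 23) = (5/(-4) + (-2 - 3 + 4))*(10 + 23) = (5*(-¼) - 1)*33 = (-5/4 - 1)*33 = -9/4*33 = -297/4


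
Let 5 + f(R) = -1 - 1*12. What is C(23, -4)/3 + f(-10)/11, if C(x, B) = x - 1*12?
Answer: 67/33 ≈ 2.0303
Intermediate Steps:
f(R) = -18 (f(R) = -5 + (-1 - 1*12) = -5 + (-1 - 12) = -5 - 13 = -18)
C(x, B) = -12 + x (C(x, B) = x - 12 = -12 + x)
C(23, -4)/3 + f(-10)/11 = (-12 + 23)/3 - 18/11 = 11*(1/3) - 18*1/11 = 11/3 - 18/11 = 67/33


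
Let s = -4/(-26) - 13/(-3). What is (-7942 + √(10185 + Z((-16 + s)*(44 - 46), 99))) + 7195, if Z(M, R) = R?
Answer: -747 + 2*√2571 ≈ -645.59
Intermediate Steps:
s = 175/39 (s = -4*(-1/26) - 13*(-⅓) = 2/13 + 13/3 = 175/39 ≈ 4.4872)
(-7942 + √(10185 + Z((-16 + s)*(44 - 46), 99))) + 7195 = (-7942 + √(10185 + 99)) + 7195 = (-7942 + √10284) + 7195 = (-7942 + 2*√2571) + 7195 = -747 + 2*√2571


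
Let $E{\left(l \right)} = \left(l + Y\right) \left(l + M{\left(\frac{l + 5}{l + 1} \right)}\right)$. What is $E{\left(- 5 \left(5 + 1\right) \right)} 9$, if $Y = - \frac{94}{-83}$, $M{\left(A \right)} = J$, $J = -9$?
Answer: $\frac{840996}{83} \approx 10132.0$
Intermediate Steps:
$M{\left(A \right)} = -9$
$Y = \frac{94}{83}$ ($Y = \left(-94\right) \left(- \frac{1}{83}\right) = \frac{94}{83} \approx 1.1325$)
$E{\left(l \right)} = \left(-9 + l\right) \left(\frac{94}{83} + l\right)$ ($E{\left(l \right)} = \left(l + \frac{94}{83}\right) \left(l - 9\right) = \left(\frac{94}{83} + l\right) \left(-9 + l\right) = \left(-9 + l\right) \left(\frac{94}{83} + l\right)$)
$E{\left(- 5 \left(5 + 1\right) \right)} 9 = \left(- \frac{846}{83} + \left(- 5 \left(5 + 1\right)\right)^{2} - \frac{653 \left(- 5 \left(5 + 1\right)\right)}{83}\right) 9 = \left(- \frac{846}{83} + \left(\left(-5\right) 6\right)^{2} - \frac{653 \left(\left(-5\right) 6\right)}{83}\right) 9 = \left(- \frac{846}{83} + \left(-30\right)^{2} - - \frac{19590}{83}\right) 9 = \left(- \frac{846}{83} + 900 + \frac{19590}{83}\right) 9 = \frac{93444}{83} \cdot 9 = \frac{840996}{83}$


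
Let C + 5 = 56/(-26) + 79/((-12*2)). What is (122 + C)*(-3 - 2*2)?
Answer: -243635/312 ≈ -780.88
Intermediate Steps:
C = -3259/312 (C = -5 + (56/(-26) + 79/((-12*2))) = -5 + (56*(-1/26) + 79/(-24)) = -5 + (-28/13 + 79*(-1/24)) = -5 + (-28/13 - 79/24) = -5 - 1699/312 = -3259/312 ≈ -10.446)
(122 + C)*(-3 - 2*2) = (122 - 3259/312)*(-3 - 2*2) = 34805*(-3 - 4)/312 = (34805/312)*(-7) = -243635/312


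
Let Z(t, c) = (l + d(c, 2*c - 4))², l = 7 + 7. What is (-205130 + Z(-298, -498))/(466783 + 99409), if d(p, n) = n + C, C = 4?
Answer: 379597/283096 ≈ 1.3409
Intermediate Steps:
d(p, n) = 4 + n (d(p, n) = n + 4 = 4 + n)
l = 14
Z(t, c) = (14 + 2*c)² (Z(t, c) = (14 + (4 + (2*c - 4)))² = (14 + (4 + (-4 + 2*c)))² = (14 + 2*c)²)
(-205130 + Z(-298, -498))/(466783 + 99409) = (-205130 + 4*(7 - 498)²)/(466783 + 99409) = (-205130 + 4*(-491)²)/566192 = (-205130 + 4*241081)*(1/566192) = (-205130 + 964324)*(1/566192) = 759194*(1/566192) = 379597/283096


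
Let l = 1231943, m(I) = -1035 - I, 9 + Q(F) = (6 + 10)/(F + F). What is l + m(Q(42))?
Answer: 25849253/21 ≈ 1.2309e+6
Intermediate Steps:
Q(F) = -9 + 8/F (Q(F) = -9 + (6 + 10)/(F + F) = -9 + 16/((2*F)) = -9 + 16*(1/(2*F)) = -9 + 8/F)
l + m(Q(42)) = 1231943 + (-1035 - (-9 + 8/42)) = 1231943 + (-1035 - (-9 + 8*(1/42))) = 1231943 + (-1035 - (-9 + 4/21)) = 1231943 + (-1035 - 1*(-185/21)) = 1231943 + (-1035 + 185/21) = 1231943 - 21550/21 = 25849253/21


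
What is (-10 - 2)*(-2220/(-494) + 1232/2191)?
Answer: -4690824/77311 ≈ -60.675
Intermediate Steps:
(-10 - 2)*(-2220/(-494) + 1232/2191) = -12*(-2220*(-1/494) + 1232*(1/2191)) = -12*(1110/247 + 176/313) = -12*390902/77311 = -4690824/77311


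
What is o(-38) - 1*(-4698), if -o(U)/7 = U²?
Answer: -5410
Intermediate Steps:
o(U) = -7*U²
o(-38) - 1*(-4698) = -7*(-38)² - 1*(-4698) = -7*1444 + 4698 = -10108 + 4698 = -5410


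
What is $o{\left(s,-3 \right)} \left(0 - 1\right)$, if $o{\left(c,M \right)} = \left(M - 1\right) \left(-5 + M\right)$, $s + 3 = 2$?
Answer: $-32$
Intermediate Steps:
$s = -1$ ($s = -3 + 2 = -1$)
$o{\left(c,M \right)} = \left(-1 + M\right) \left(-5 + M\right)$
$o{\left(s,-3 \right)} \left(0 - 1\right) = \left(5 + \left(-3\right)^{2} - -18\right) \left(0 - 1\right) = \left(5 + 9 + 18\right) \left(-1\right) = 32 \left(-1\right) = -32$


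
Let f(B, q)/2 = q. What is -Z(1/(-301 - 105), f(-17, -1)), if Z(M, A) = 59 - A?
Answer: -61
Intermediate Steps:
f(B, q) = 2*q
-Z(1/(-301 - 105), f(-17, -1)) = -(59 - 2*(-1)) = -(59 - 1*(-2)) = -(59 + 2) = -1*61 = -61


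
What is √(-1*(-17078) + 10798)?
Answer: 2*√6969 ≈ 166.96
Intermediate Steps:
√(-1*(-17078) + 10798) = √(17078 + 10798) = √27876 = 2*√6969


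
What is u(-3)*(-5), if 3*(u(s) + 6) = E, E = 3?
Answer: 25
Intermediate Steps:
u(s) = -5 (u(s) = -6 + (⅓)*3 = -6 + 1 = -5)
u(-3)*(-5) = -5*(-5) = 25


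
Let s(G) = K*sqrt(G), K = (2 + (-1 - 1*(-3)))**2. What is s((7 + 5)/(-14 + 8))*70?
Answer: 1120*I*sqrt(2) ≈ 1583.9*I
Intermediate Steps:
K = 16 (K = (2 + (-1 + 3))**2 = (2 + 2)**2 = 4**2 = 16)
s(G) = 16*sqrt(G)
s((7 + 5)/(-14 + 8))*70 = (16*sqrt((7 + 5)/(-14 + 8)))*70 = (16*sqrt(12/(-6)))*70 = (16*sqrt(12*(-1/6)))*70 = (16*sqrt(-2))*70 = (16*(I*sqrt(2)))*70 = (16*I*sqrt(2))*70 = 1120*I*sqrt(2)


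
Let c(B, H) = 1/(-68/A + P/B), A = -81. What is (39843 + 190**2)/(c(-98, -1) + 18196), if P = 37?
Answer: 278482981/66732670 ≈ 4.1731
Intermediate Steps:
c(B, H) = 1/(68/81 + 37/B) (c(B, H) = 1/(-68/(-81) + 37/B) = 1/(-68*(-1/81) + 37/B) = 1/(68/81 + 37/B))
(39843 + 190**2)/(c(-98, -1) + 18196) = (39843 + 190**2)/(81*(-98)/(2997 + 68*(-98)) + 18196) = (39843 + 36100)/(81*(-98)/(2997 - 6664) + 18196) = 75943/(81*(-98)/(-3667) + 18196) = 75943/(81*(-98)*(-1/3667) + 18196) = 75943/(7938/3667 + 18196) = 75943/(66732670/3667) = 75943*(3667/66732670) = 278482981/66732670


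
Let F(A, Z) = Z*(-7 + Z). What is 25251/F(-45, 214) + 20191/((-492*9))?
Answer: -43478305/10897308 ≈ -3.9898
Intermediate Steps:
25251/F(-45, 214) + 20191/((-492*9)) = 25251/((214*(-7 + 214))) + 20191/((-492*9)) = 25251/((214*207)) + 20191/(-4428) = 25251/44298 + 20191*(-1/4428) = 25251*(1/44298) - 20191/4428 = 8417/14766 - 20191/4428 = -43478305/10897308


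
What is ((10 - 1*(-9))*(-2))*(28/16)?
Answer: -133/2 ≈ -66.500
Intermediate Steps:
((10 - 1*(-9))*(-2))*(28/16) = ((10 + 9)*(-2))*(28*(1/16)) = (19*(-2))*(7/4) = -38*7/4 = -133/2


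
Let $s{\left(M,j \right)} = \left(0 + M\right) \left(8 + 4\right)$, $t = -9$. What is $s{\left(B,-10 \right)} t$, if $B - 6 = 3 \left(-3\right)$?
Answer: $324$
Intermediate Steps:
$B = -3$ ($B = 6 + 3 \left(-3\right) = 6 - 9 = -3$)
$s{\left(M,j \right)} = 12 M$ ($s{\left(M,j \right)} = M 12 = 12 M$)
$s{\left(B,-10 \right)} t = 12 \left(-3\right) \left(-9\right) = \left(-36\right) \left(-9\right) = 324$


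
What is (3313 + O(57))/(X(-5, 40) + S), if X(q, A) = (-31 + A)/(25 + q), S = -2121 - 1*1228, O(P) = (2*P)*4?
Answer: -75380/66971 ≈ -1.1256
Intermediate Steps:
O(P) = 8*P
S = -3349 (S = -2121 - 1228 = -3349)
X(q, A) = (-31 + A)/(25 + q)
(3313 + O(57))/(X(-5, 40) + S) = (3313 + 8*57)/((-31 + 40)/(25 - 5) - 3349) = (3313 + 456)/(9/20 - 3349) = 3769/((1/20)*9 - 3349) = 3769/(9/20 - 3349) = 3769/(-66971/20) = 3769*(-20/66971) = -75380/66971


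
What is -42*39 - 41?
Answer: -1679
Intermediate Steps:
-42*39 - 41 = -1638 - 41 = -1679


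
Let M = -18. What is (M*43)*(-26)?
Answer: 20124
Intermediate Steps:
(M*43)*(-26) = -18*43*(-26) = -774*(-26) = 20124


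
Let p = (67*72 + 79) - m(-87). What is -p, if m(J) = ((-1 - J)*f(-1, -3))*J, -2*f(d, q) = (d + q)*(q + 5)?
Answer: -34831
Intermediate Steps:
f(d, q) = -(5 + q)*(d + q)/2 (f(d, q) = -(d + q)*(q + 5)/2 = -(d + q)*(5 + q)/2 = -(5 + q)*(d + q)/2)
m(J) = J*(-4 - 4*J) (m(J) = ((-1 - J)*(-5/2*(-1) - 5/2*(-3) - 1/2*(-3)**2 - 1/2*(-1)*(-3)))*J = ((-1 - J)*(5/2 + 15/2 - 1/2*9 - 3/2))*J = ((-1 - J)*(5/2 + 15/2 - 9/2 - 3/2))*J = ((-1 - J)*4)*J = (-4 - 4*J)*J = J*(-4 - 4*J))
p = 34831 (p = (67*72 + 79) - (-4)*(-87)*(1 - 87) = (4824 + 79) - (-4)*(-87)*(-86) = 4903 - 1*(-29928) = 4903 + 29928 = 34831)
-p = -1*34831 = -34831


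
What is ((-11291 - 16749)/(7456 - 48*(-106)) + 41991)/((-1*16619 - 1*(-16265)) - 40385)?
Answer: -65838383/63878752 ≈ -1.0307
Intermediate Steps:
((-11291 - 16749)/(7456 - 48*(-106)) + 41991)/((-1*16619 - 1*(-16265)) - 40385) = (-28040/(7456 + 5088) + 41991)/((-16619 + 16265) - 40385) = (-28040/12544 + 41991)/(-354 - 40385) = (-28040*1/12544 + 41991)/(-40739) = (-3505/1568 + 41991)*(-1/40739) = (65838383/1568)*(-1/40739) = -65838383/63878752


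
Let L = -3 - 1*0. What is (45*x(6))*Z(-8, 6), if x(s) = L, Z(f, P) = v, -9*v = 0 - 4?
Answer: -60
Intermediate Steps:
L = -3 (L = -3 + 0 = -3)
v = 4/9 (v = -(0 - 4)/9 = -1/9*(-4) = 4/9 ≈ 0.44444)
Z(f, P) = 4/9
x(s) = -3
(45*x(6))*Z(-8, 6) = (45*(-3))*(4/9) = -135*4/9 = -60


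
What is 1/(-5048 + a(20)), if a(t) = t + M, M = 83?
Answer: -1/4945 ≈ -0.00020222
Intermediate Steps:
a(t) = 83 + t (a(t) = t + 83 = 83 + t)
1/(-5048 + a(20)) = 1/(-5048 + (83 + 20)) = 1/(-5048 + 103) = 1/(-4945) = -1/4945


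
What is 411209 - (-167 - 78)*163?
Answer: 451144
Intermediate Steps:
411209 - (-167 - 78)*163 = 411209 - (-245)*163 = 411209 - 1*(-39935) = 411209 + 39935 = 451144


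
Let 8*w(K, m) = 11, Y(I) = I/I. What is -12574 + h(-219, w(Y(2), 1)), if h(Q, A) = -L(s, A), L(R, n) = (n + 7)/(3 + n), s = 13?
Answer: -440157/35 ≈ -12576.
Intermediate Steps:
Y(I) = 1
L(R, n) = (7 + n)/(3 + n)
w(K, m) = 11/8 (w(K, m) = (⅛)*11 = 11/8)
h(Q, A) = -(7 + A)/(3 + A)
-12574 + h(-219, w(Y(2), 1)) = -12574 + (-7 - 1*11/8)/(3 + 11/8) = -12574 + (-7 - 11/8)/(35/8) = -12574 + (8/35)*(-67/8) = -12574 - 67/35 = -440157/35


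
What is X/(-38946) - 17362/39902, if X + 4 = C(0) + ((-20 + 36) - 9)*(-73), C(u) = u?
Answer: -327815461/777011646 ≈ -0.42189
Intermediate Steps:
X = -515 (X = -4 + (0 + ((-20 + 36) - 9)*(-73)) = -4 + (0 + (16 - 9)*(-73)) = -4 + (0 + 7*(-73)) = -4 + (0 - 511) = -4 - 511 = -515)
X/(-38946) - 17362/39902 = -515/(-38946) - 17362/39902 = -515*(-1/38946) - 17362*1/39902 = 515/38946 - 8681/19951 = -327815461/777011646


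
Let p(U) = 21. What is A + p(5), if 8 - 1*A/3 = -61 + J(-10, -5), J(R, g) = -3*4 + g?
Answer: 279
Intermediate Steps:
J(R, g) = -12 + g
A = 258 (A = 24 - 3*(-61 + (-12 - 5)) = 24 - 3*(-61 - 17) = 24 - 3*(-78) = 24 + 234 = 258)
A + p(5) = 258 + 21 = 279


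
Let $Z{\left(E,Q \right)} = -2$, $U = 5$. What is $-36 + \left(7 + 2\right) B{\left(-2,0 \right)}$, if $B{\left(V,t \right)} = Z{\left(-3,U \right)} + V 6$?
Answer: $-162$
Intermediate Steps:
$B{\left(V,t \right)} = -2 + 6 V$ ($B{\left(V,t \right)} = -2 + V 6 = -2 + 6 V$)
$-36 + \left(7 + 2\right) B{\left(-2,0 \right)} = -36 + \left(7 + 2\right) \left(-2 + 6 \left(-2\right)\right) = -36 + 9 \left(-2 - 12\right) = -36 + 9 \left(-14\right) = -36 - 126 = -162$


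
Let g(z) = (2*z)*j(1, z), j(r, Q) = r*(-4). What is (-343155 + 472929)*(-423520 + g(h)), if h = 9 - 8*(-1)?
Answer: -54979533744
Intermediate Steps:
h = 17 (h = 9 + 8 = 17)
j(r, Q) = -4*r
g(z) = -8*z (g(z) = (2*z)*(-4*1) = (2*z)*(-4) = -8*z)
(-343155 + 472929)*(-423520 + g(h)) = (-343155 + 472929)*(-423520 - 8*17) = 129774*(-423520 - 136) = 129774*(-423656) = -54979533744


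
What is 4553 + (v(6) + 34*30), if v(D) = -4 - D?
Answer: 5563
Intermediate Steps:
4553 + (v(6) + 34*30) = 4553 + ((-4 - 1*6) + 34*30) = 4553 + ((-4 - 6) + 1020) = 4553 + (-10 + 1020) = 4553 + 1010 = 5563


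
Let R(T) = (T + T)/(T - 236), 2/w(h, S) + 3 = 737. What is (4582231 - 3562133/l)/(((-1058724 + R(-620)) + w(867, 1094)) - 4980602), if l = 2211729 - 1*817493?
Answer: -250878168890842027/330654549912213672 ≈ -0.75873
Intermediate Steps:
l = 1394236 (l = 2211729 - 817493 = 1394236)
w(h, S) = 1/367 (w(h, S) = 2/(-3 + 737) = 2/734 = 2*(1/734) = 1/367)
R(T) = 2*T/(-236 + T) (R(T) = (2*T)/(-236 + T) = 2*T/(-236 + T))
(4582231 - 3562133/l)/(((-1058724 + R(-620)) + w(867, 1094)) - 4980602) = (4582231 - 3562133/1394236)/(((-1058724 + 2*(-620)/(-236 - 620)) + 1/367) - 4980602) = (4582231 - 3562133*1/1394236)/(((-1058724 + 2*(-620)/(-856)) + 1/367) - 4980602) = (4582231 - 3562133/1394236)/(((-1058724 + 2*(-620)*(-1/856)) + 1/367) - 4980602) = 6388707858383/(1394236*(((-1058724 + 155/107) + 1/367) - 4980602)) = 6388707858383/(1394236*((-113283313/107 + 1/367) - 4980602)) = 6388707858383/(1394236*(-41574975764/39269 - 4980602)) = 6388707858383/(1394236*(-237158235702/39269)) = (6388707858383/1394236)*(-39269/237158235702) = -250878168890842027/330654549912213672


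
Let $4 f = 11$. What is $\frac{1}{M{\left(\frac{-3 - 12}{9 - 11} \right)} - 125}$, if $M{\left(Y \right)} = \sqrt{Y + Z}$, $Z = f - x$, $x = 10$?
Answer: $- \frac{2}{249} \approx -0.0080321$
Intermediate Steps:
$f = \frac{11}{4}$ ($f = \frac{1}{4} \cdot 11 = \frac{11}{4} \approx 2.75$)
$Z = - \frac{29}{4}$ ($Z = \frac{11}{4} - 10 = - \frac{29}{4} \approx -7.25$)
$M{\left(Y \right)} = \sqrt{- \frac{29}{4} + Y}$ ($M{\left(Y \right)} = \sqrt{Y - \frac{29}{4}} = \sqrt{- \frac{29}{4} + Y}$)
$\frac{1}{M{\left(\frac{-3 - 12}{9 - 11} \right)} - 125} = \frac{1}{\frac{\sqrt{-29 + 4 \frac{-3 - 12}{9 - 11}}}{2} - 125} = \frac{1}{\frac{\sqrt{-29 + 4 \left(- \frac{15}{-2}\right)}}{2} - 125} = \frac{1}{\frac{\sqrt{-29 + 4 \left(\left(-15\right) \left(- \frac{1}{2}\right)\right)}}{2} - 125} = \frac{1}{\frac{\sqrt{-29 + 4 \cdot \frac{15}{2}}}{2} - 125} = \frac{1}{\frac{\sqrt{-29 + 30}}{2} - 125} = \frac{1}{\frac{\sqrt{1}}{2} - 125} = \frac{1}{\frac{1}{2} \cdot 1 - 125} = \frac{1}{\frac{1}{2} - 125} = \frac{1}{- \frac{249}{2}} = - \frac{2}{249}$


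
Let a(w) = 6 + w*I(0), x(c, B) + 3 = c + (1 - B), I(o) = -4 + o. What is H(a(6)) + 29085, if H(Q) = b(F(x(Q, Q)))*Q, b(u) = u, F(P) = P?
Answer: 29121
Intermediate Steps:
x(c, B) = -2 + c - B (x(c, B) = -3 + (c + (1 - B)) = -3 + (1 + c - B) = -2 + c - B)
a(w) = 6 - 4*w (a(w) = 6 + w*(-4 + 0) = 6 + w*(-4) = 6 - 4*w)
H(Q) = -2*Q (H(Q) = (-2 + Q - Q)*Q = -2*Q)
H(a(6)) + 29085 = -2*(6 - 4*6) + 29085 = -2*(6 - 24) + 29085 = -2*(-18) + 29085 = 36 + 29085 = 29121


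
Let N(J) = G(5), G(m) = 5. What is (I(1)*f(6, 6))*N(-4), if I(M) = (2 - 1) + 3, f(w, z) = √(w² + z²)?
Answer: 120*√2 ≈ 169.71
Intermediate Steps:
N(J) = 5
I(M) = 4 (I(M) = 1 + 3 = 4)
(I(1)*f(6, 6))*N(-4) = (4*√(6² + 6²))*5 = (4*√(36 + 36))*5 = (4*√72)*5 = (4*(6*√2))*5 = (24*√2)*5 = 120*√2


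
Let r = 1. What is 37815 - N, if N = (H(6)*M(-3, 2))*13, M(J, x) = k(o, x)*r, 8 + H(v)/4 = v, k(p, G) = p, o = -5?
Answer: 37295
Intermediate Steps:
H(v) = -32 + 4*v
M(J, x) = -5 (M(J, x) = -5*1 = -5)
N = 520 (N = ((-32 + 4*6)*(-5))*13 = ((-32 + 24)*(-5))*13 = -8*(-5)*13 = 40*13 = 520)
37815 - N = 37815 - 1*520 = 37815 - 520 = 37295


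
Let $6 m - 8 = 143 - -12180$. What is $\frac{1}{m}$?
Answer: $\frac{6}{12331} \approx 0.00048658$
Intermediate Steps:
$m = \frac{12331}{6}$ ($m = \frac{4}{3} + \frac{143 - -12180}{6} = \frac{4}{3} + \frac{143 + 12180}{6} = \frac{4}{3} + \frac{1}{6} \cdot 12323 = \frac{4}{3} + \frac{12323}{6} = \frac{12331}{6} \approx 2055.2$)
$\frac{1}{m} = \frac{1}{\frac{12331}{6}} = \frac{6}{12331}$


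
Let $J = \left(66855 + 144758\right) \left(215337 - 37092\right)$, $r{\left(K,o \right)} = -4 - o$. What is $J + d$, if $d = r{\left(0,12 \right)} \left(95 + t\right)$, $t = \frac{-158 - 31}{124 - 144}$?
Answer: $\frac{188594787569}{5} \approx 3.7719 \cdot 10^{10}$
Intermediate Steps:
$t = \frac{189}{20}$ ($t = - \frac{189}{-20} = \left(-189\right) \left(- \frac{1}{20}\right) = \frac{189}{20} \approx 9.45$)
$J = 37718959185$ ($J = 211613 \cdot 178245 = 37718959185$)
$d = - \frac{8356}{5}$ ($d = \left(-4 - 12\right) \left(95 + \frac{189}{20}\right) = \left(-4 - 12\right) \frac{2089}{20} = \left(-16\right) \frac{2089}{20} = - \frac{8356}{5} \approx -1671.2$)
$J + d = 37718959185 - \frac{8356}{5} = \frac{188594787569}{5}$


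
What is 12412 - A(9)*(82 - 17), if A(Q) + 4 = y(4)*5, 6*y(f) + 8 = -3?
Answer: 79607/6 ≈ 13268.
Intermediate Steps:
y(f) = -11/6 (y(f) = -4/3 + (⅙)*(-3) = -4/3 - ½ = -11/6)
A(Q) = -79/6 (A(Q) = -4 - 11/6*5 = -4 - 55/6 = -79/6)
12412 - A(9)*(82 - 17) = 12412 - (-79)*(82 - 17)/6 = 12412 - (-79)*65/6 = 12412 - 1*(-5135/6) = 12412 + 5135/6 = 79607/6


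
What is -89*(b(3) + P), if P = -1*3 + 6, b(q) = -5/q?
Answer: -356/3 ≈ -118.67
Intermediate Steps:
P = 3 (P = -3 + 6 = 3)
-89*(b(3) + P) = -89*(-5/3 + 3) = -89*4/3 = -356/3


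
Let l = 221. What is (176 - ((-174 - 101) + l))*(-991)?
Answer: -227930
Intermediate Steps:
(176 - ((-174 - 101) + l))*(-991) = (176 - ((-174 - 101) + 221))*(-991) = (176 - (-275 + 221))*(-991) = (176 - 1*(-54))*(-991) = (176 + 54)*(-991) = 230*(-991) = -227930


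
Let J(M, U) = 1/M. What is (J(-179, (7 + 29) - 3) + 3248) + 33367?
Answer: 6554084/179 ≈ 36615.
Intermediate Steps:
(J(-179, (7 + 29) - 3) + 3248) + 33367 = (1/(-179) + 3248) + 33367 = (-1/179 + 3248) + 33367 = 581391/179 + 33367 = 6554084/179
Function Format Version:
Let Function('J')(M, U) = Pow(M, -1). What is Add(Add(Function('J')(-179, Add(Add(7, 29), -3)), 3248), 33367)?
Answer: Rational(6554084, 179) ≈ 36615.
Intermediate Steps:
Add(Add(Function('J')(-179, Add(Add(7, 29), -3)), 3248), 33367) = Add(Add(Pow(-179, -1), 3248), 33367) = Add(Add(Rational(-1, 179), 3248), 33367) = Add(Rational(581391, 179), 33367) = Rational(6554084, 179)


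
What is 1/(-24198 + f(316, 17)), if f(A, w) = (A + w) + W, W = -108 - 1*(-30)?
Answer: -1/23943 ≈ -4.1766e-5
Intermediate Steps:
W = -78 (W = -108 + 30 = -78)
f(A, w) = -78 + A + w (f(A, w) = (A + w) - 78 = -78 + A + w)
1/(-24198 + f(316, 17)) = 1/(-24198 + (-78 + 316 + 17)) = 1/(-24198 + 255) = 1/(-23943) = -1/23943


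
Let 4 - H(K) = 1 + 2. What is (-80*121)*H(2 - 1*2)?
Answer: -9680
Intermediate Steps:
H(K) = 1 (H(K) = 4 - (1 + 2) = 4 - 1*3 = 4 - 3 = 1)
(-80*121)*H(2 - 1*2) = -80*121*1 = -9680*1 = -9680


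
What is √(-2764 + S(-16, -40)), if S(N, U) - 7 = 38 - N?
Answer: I*√2703 ≈ 51.99*I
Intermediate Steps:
S(N, U) = 45 - N (S(N, U) = 7 + (38 - N) = 45 - N)
√(-2764 + S(-16, -40)) = √(-2764 + (45 - 1*(-16))) = √(-2764 + (45 + 16)) = √(-2764 + 61) = √(-2703) = I*√2703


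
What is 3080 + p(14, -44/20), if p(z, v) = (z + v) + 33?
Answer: 15624/5 ≈ 3124.8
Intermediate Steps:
p(z, v) = 33 + v + z (p(z, v) = (v + z) + 33 = 33 + v + z)
3080 + p(14, -44/20) = 3080 + (33 - 44/20 + 14) = 3080 + (33 - 44*1/20 + 14) = 3080 + (33 - 11/5 + 14) = 3080 + 224/5 = 15624/5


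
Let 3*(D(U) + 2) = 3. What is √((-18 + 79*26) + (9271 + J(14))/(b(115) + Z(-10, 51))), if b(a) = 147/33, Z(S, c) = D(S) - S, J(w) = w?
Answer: √14928131/74 ≈ 52.212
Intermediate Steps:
D(U) = -1 (D(U) = -2 + (⅓)*3 = -2 + 1 = -1)
Z(S, c) = -1 - S
b(a) = 49/11 (b(a) = 147*(1/33) = 49/11)
√((-18 + 79*26) + (9271 + J(14))/(b(115) + Z(-10, 51))) = √((-18 + 79*26) + (9271 + 14)/(49/11 + (-1 - 1*(-10)))) = √((-18 + 2054) + 9285/(49/11 + (-1 + 10))) = √(2036 + 9285/(49/11 + 9)) = √(2036 + 9285/(148/11)) = √(2036 + 9285*(11/148)) = √(2036 + 102135/148) = √(403463/148) = √14928131/74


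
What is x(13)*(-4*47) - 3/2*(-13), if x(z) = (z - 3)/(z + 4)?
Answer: -3097/34 ≈ -91.088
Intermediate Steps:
x(z) = (-3 + z)/(4 + z)
x(13)*(-4*47) - 3/2*(-13) = ((-3 + 13)/(4 + 13))*(-4*47) - 3/2*(-13) = (10/17)*(-188) - 3*½*(-13) = ((1/17)*10)*(-188) - 3/2*(-13) = (10/17)*(-188) + 39/2 = -1880/17 + 39/2 = -3097/34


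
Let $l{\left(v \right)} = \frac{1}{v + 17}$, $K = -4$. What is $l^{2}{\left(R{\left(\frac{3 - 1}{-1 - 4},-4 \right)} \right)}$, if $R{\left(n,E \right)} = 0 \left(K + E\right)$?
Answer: $\frac{1}{289} \approx 0.0034602$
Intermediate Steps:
$R{\left(n,E \right)} = 0$ ($R{\left(n,E \right)} = 0 \left(-4 + E\right) = 0$)
$l{\left(v \right)} = \frac{1}{17 + v}$
$l^{2}{\left(R{\left(\frac{3 - 1}{-1 - 4},-4 \right)} \right)} = \left(\frac{1}{17 + 0}\right)^{2} = \left(\frac{1}{17}\right)^{2} = \frac{1}{289}$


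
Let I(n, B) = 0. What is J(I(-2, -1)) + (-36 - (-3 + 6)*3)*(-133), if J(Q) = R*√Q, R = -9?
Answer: 5985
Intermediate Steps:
J(Q) = -9*√Q
J(I(-2, -1)) + (-36 - (-3 + 6)*3)*(-133) = -9*√0 + (-36 - (-3 + 6)*3)*(-133) = -9*0 + (-36 - 3*3)*(-133) = 0 + (-36 - 1*9)*(-133) = 0 + (-36 - 9)*(-133) = 0 - 45*(-133) = 0 + 5985 = 5985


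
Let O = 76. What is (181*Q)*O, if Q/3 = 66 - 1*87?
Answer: -866628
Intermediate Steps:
Q = -63 (Q = 3*(66 - 1*87) = 3*(66 - 87) = 3*(-21) = -63)
(181*Q)*O = (181*(-63))*76 = -11403*76 = -866628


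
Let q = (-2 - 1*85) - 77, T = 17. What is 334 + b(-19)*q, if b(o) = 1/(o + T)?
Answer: 416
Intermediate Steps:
b(o) = 1/(17 + o) (b(o) = 1/(o + 17) = 1/(17 + o))
q = -164 (q = (-2 - 85) - 77 = -87 - 77 = -164)
334 + b(-19)*q = 334 - 164/(17 - 19) = 334 - 164/(-2) = 334 - ½*(-164) = 334 + 82 = 416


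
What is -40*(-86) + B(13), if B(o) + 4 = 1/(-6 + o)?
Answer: 24053/7 ≈ 3436.1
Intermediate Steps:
B(o) = -4 + 1/(-6 + o)
-40*(-86) + B(13) = -40*(-86) + (25 - 4*13)/(-6 + 13) = 3440 + (25 - 52)/7 = 3440 + (⅐)*(-27) = 3440 - 27/7 = 24053/7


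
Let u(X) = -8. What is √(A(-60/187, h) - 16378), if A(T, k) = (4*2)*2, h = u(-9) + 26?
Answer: 9*I*√202 ≈ 127.91*I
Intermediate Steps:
h = 18 (h = -8 + 26 = 18)
A(T, k) = 16 (A(T, k) = 8*2 = 16)
√(A(-60/187, h) - 16378) = √(16 - 16378) = √(-16362) = 9*I*√202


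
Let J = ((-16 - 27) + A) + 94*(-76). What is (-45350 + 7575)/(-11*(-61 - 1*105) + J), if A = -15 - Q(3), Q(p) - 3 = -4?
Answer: 1511/215 ≈ 7.0279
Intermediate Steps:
Q(p) = -1 (Q(p) = 3 - 4 = -1)
A = -14 (A = -15 - 1*(-1) = -15 + 1 = -14)
J = -7201 (J = ((-16 - 27) - 14) + 94*(-76) = (-43 - 14) - 7144 = -57 - 7144 = -7201)
(-45350 + 7575)/(-11*(-61 - 1*105) + J) = (-45350 + 7575)/(-11*(-61 - 1*105) - 7201) = -37775/(-11*(-61 - 105) - 7201) = -37775/(-11*(-166) - 7201) = -37775/(1826 - 7201) = -37775/(-5375) = -37775*(-1/5375) = 1511/215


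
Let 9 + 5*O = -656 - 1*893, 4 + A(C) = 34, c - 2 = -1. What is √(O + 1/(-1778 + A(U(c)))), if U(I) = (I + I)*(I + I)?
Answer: I*√5950604965/4370 ≈ 17.652*I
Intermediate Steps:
c = 1 (c = 2 - 1 = 1)
U(I) = 4*I² (U(I) = (2*I)*(2*I) = 4*I²)
A(C) = 30 (A(C) = -4 + 34 = 30)
O = -1558/5 (O = -9/5 + (-656 - 1*893)/5 = -9/5 + (-656 - 893)/5 = -9/5 + (⅕)*(-1549) = -9/5 - 1549/5 = -1558/5 ≈ -311.60)
√(O + 1/(-1778 + A(U(c)))) = √(-1558/5 + 1/(-1778 + 30)) = √(-1558/5 + 1/(-1748)) = √(-1558/5 - 1/1748) = √(-2723389/8740) = I*√5950604965/4370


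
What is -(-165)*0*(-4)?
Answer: 0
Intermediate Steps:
-(-165)*0*(-4) = -11*0*(-4) = 0*(-4) = 0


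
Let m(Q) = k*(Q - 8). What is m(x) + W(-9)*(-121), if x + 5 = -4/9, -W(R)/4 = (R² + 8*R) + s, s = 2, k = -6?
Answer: 16214/3 ≈ 5404.7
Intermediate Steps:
W(R) = -8 - 32*R - 4*R² (W(R) = -4*((R² + 8*R) + 2) = -4*(2 + R² + 8*R) = -8 - 32*R - 4*R²)
x = -49/9 (x = -5 - 4/9 = -49/9 ≈ -5.4444)
m(Q) = 48 - 6*Q (m(Q) = -6*(Q - 8) = -6*(-8 + Q) = 48 - 6*Q)
m(x) + W(-9)*(-121) = (48 - 6*(-49/9)) + (-8 - 32*(-9) - 4*(-9)²)*(-121) = (48 + 98/3) + (-8 + 288 - 4*81)*(-121) = 242/3 + (-8 + 288 - 324)*(-121) = 242/3 - 44*(-121) = 242/3 + 5324 = 16214/3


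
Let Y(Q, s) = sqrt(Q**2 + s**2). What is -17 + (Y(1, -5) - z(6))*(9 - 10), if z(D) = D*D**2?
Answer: 199 - sqrt(26) ≈ 193.90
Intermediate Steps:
z(D) = D**3
-17 + (Y(1, -5) - z(6))*(9 - 10) = -17 + (sqrt(1**2 + (-5)**2) - 1*6**3)*(9 - 10) = -17 + (sqrt(1 + 25) - 1*216)*(-1) = -17 + (sqrt(26) - 216)*(-1) = -17 + (-216 + sqrt(26))*(-1) = -17 + (216 - sqrt(26)) = 199 - sqrt(26)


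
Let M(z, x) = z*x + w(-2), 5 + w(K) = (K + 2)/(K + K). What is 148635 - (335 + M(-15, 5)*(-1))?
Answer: 148220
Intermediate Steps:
w(K) = -5 + (2 + K)/(2*K) (w(K) = -5 + (K + 2)/(K + K) = -5 + (2 + K)/((2*K)) = -5 + (2 + K)*(1/(2*K)) = -5 + (2 + K)/(2*K))
M(z, x) = -5 + x*z (M(z, x) = z*x + (-9/2 + 1/(-2)) = x*z + (-9/2 - ½) = x*z - 5 = -5 + x*z)
148635 - (335 + M(-15, 5)*(-1)) = 148635 - (335 + (-5 + 5*(-15))*(-1)) = 148635 - (335 + (-5 - 75)*(-1)) = 148635 - (335 - 80*(-1)) = 148635 - (335 + 80) = 148635 - 1*415 = 148635 - 415 = 148220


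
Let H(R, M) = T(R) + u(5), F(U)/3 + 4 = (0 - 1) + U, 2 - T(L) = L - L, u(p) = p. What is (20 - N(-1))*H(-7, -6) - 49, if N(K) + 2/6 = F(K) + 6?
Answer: 532/3 ≈ 177.33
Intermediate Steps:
T(L) = 2 (T(L) = 2 - (L - L) = 2 - 1*0 = 2 + 0 = 2)
F(U) = -15 + 3*U (F(U) = -12 + 3*((0 - 1) + U) = -12 + 3*(-1 + U) = -12 + (-3 + 3*U) = -15 + 3*U)
H(R, M) = 7 (H(R, M) = 2 + 5 = 7)
N(K) = -28/3 + 3*K (N(K) = -⅓ + ((-15 + 3*K) + 6) = -⅓ + (-9 + 3*K) = -28/3 + 3*K)
(20 - N(-1))*H(-7, -6) - 49 = (20 - (-28/3 + 3*(-1)))*7 - 49 = (20 - (-28/3 - 3))*7 - 49 = (20 - 1*(-37/3))*7 - 49 = (20 + 37/3)*7 - 49 = (97/3)*7 - 49 = 679/3 - 49 = 532/3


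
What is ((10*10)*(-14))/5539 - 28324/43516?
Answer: -54452259/60258781 ≈ -0.90364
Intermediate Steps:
((10*10)*(-14))/5539 - 28324/43516 = (100*(-14))*(1/5539) - 28324*1/43516 = -1400*1/5539 - 7081/10879 = -1400/5539 - 7081/10879 = -54452259/60258781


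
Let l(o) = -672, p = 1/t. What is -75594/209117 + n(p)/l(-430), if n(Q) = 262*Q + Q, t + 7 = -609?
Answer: -31237289717/86564400384 ≈ -0.36086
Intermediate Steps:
t = -616 (t = -7 - 609 = -616)
p = -1/616 (p = 1/(-616) = -1/616 ≈ -0.0016234)
n(Q) = 263*Q
-75594/209117 + n(p)/l(-430) = -75594/209117 + (263*(-1/616))/(-672) = -75594*1/209117 - 263/616*(-1/672) = -75594/209117 + 263/413952 = -31237289717/86564400384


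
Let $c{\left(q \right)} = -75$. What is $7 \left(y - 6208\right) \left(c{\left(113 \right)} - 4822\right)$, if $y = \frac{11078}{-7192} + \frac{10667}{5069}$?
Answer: $\frac{133747098238201}{628556} \approx 2.1278 \cdot 10^{8}$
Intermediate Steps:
$y = \frac{354529}{628556}$ ($y = 11078 \left(- \frac{1}{7192}\right) + 10667 \cdot \frac{1}{5069} = - \frac{191}{124} + \frac{10667}{5069} = \frac{354529}{628556} \approx 0.56404$)
$7 \left(y - 6208\right) \left(c{\left(113 \right)} - 4822\right) = 7 \left(\frac{354529}{628556} - 6208\right) \left(-75 - 4822\right) = 7 \left(\left(- \frac{3901721119}{628556}\right) \left(-4897\right)\right) = 7 \cdot \frac{19106728319743}{628556} = \frac{133747098238201}{628556}$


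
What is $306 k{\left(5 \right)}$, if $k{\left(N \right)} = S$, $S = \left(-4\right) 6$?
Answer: $-7344$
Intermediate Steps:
$S = -24$
$k{\left(N \right)} = -24$
$306 k{\left(5 \right)} = 306 \left(-24\right) = -7344$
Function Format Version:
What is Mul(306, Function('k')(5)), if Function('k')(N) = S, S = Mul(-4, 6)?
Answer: -7344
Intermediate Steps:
S = -24
Function('k')(N) = -24
Mul(306, Function('k')(5)) = Mul(306, -24) = -7344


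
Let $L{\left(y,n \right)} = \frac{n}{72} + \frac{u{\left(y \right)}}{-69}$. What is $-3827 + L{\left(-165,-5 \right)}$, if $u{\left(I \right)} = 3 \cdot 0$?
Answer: $- \frac{275549}{72} \approx -3827.1$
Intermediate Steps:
$u{\left(I \right)} = 0$
$L{\left(y,n \right)} = \frac{n}{72}$ ($L{\left(y,n \right)} = \frac{n}{72} + \frac{0}{-69} = n \frac{1}{72} + 0 \left(- \frac{1}{69}\right) = \frac{n}{72} + 0 = \frac{n}{72}$)
$-3827 + L{\left(-165,-5 \right)} = -3827 + \frac{1}{72} \left(-5\right) = -3827 - \frac{5}{72} = - \frac{275549}{72}$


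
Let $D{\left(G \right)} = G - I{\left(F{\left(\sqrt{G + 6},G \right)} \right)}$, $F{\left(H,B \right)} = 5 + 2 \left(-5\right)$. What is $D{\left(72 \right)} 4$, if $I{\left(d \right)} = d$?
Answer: $308$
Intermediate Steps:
$F{\left(H,B \right)} = -5$ ($F{\left(H,B \right)} = 5 - 10 = -5$)
$D{\left(G \right)} = 5 + G$ ($D{\left(G \right)} = G - -5 = G + 5 = 5 + G$)
$D{\left(72 \right)} 4 = \left(5 + 72\right) 4 = 77 \cdot 4 = 308$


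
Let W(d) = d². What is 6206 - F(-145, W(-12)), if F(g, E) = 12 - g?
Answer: 6049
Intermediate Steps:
6206 - F(-145, W(-12)) = 6206 - (12 - 1*(-145)) = 6206 - (12 + 145) = 6206 - 1*157 = 6206 - 157 = 6049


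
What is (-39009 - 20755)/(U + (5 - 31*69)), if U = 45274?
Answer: -14941/10785 ≈ -1.3853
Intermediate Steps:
(-39009 - 20755)/(U + (5 - 31*69)) = (-39009 - 20755)/(45274 + (5 - 31*69)) = -59764/(45274 + (5 - 2139)) = -59764/(45274 - 2134) = -59764/43140 = -59764*1/43140 = -14941/10785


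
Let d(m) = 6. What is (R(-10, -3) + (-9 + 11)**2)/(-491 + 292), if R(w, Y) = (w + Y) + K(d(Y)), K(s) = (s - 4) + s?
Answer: 1/199 ≈ 0.0050251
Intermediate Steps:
K(s) = -4 + 2*s (K(s) = (-4 + s) + s = -4 + 2*s)
R(w, Y) = 8 + Y + w (R(w, Y) = (w + Y) + (-4 + 2*6) = (Y + w) + (-4 + 12) = (Y + w) + 8 = 8 + Y + w)
(R(-10, -3) + (-9 + 11)**2)/(-491 + 292) = ((8 - 3 - 10) + (-9 + 11)**2)/(-491 + 292) = (-5 + 2**2)/(-199) = (-5 + 4)*(-1/199) = -1*(-1/199) = 1/199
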